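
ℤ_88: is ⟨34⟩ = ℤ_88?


g generates ℤ_n iff gcd(g, n) = 1
gcd(34, 88) = 2
Since gcd = 2 ≠ 1, ⟨34⟩ has order 44 < 88, so 34 is not a generator.

No, 34 does not generate ℤ_88


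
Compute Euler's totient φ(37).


Factor n: 37 = 37
φ(n) = n · ∏(1 - 1/p) over distinct primes p | n
φ(37) = 37 · (1 - 1/37) = 36

φ(37) = 36


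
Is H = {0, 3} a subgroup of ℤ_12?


Subgroup test for H = {0, 3} in (ℤ_12, +):
(1) 0 ∈ H? Yes
(2) Closure: for all a,b ∈ H, (a+b) mod 12 ∈ H? No  [counterexample: 3 + 3 = 6 ∉ H]
(3) Inverses: for all a ∈ H, -a mod 12 ∈ H? No

No, H is not a subgroup of ℤ_12


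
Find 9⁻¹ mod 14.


Use the extended Euclidean algorithm to write 1 = 9·s + 14·t; then s mod 14 is the inverse.
Euclidean algorithm:
  9 = 0·14 + 9
  14 = 1·9 + 5
  9 = 1·5 + 4
  5 = 1·4 + 1
  4 = 4·1 + 0
gcd(9,14) = 1
Back-substitution gives: 9·(-3) + 14·(2) = 1
So 9⁻¹ ≡ -3 ≡ 11 (mod 14)
Check: 9 × 11 = 99 ≡ 1 (mod 14) ✓

9⁻¹ ≡ 11 (mod 14)


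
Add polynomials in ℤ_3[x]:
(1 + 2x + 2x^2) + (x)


Add coefficients mod 3:
x^0: 1 + 0 = 1 (mod 3)
x^1: 2 + 1 = 0 (mod 3)
x^2: 2 + 0 = 2 (mod 3)
Result: 1 + 2x^2

f + g = 1 + 2x^2


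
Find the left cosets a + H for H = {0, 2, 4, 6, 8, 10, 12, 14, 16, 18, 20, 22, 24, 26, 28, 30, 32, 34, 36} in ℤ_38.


H = {0, 2, 4, 6, 8, 10, 12, 14, 16, 18, 20, 22, 24, 26, 28, 30, 32, 34, 36}, |H| = 19
Number of cosets = |G|/|H| = 38/19 = 2
0 + H = {0, 2, 4, 6, 8, 10, 12, 14, 16, 18, 20, 22, 24, 26, 28, 30, 32, 34, 36}
1 + H = {1, 3, 5, 7, 9, 11, 13, 15, 17, 19, 21, 23, 25, 27, 29, 31, 33, 35, 37}

Cosets: 0+H={0,2,4,6,8,10,12,14,16,18,20,22,24,26,28,30,32,34,36}; 1+H={1,3,5,7,9,11,13,15,17,19,21,23,25,27,29,31,33,35,37}


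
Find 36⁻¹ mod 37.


Use the extended Euclidean algorithm to write 1 = 36·s + 37·t; then s mod 37 is the inverse.
Euclidean algorithm:
  36 = 0·37 + 36
  37 = 1·36 + 1
  36 = 36·1 + 0
gcd(36,37) = 1
Back-substitution gives: 36·(-1) + 37·(1) = 1
So 36⁻¹ ≡ -1 ≡ 36 (mod 37)
Check: 36 × 36 = 1296 ≡ 1 (mod 37) ✓

36⁻¹ ≡ 36 (mod 37)


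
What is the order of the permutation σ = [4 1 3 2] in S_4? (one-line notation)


Cycle decomposition: (1 4 2)
Cycle lengths: 3
Order = lcm(3) = 3

ord(σ) = 3


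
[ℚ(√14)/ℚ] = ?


√14 has minimal polynomial x² - 14 (irreducible over ℚ since 14 is squarefree)

[ℚ(√14)/ℚ] = 2


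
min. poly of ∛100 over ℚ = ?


∛100 satisfies x³ - 100 = 0, irreducible over ℚ (no rational root; 100 is not a perfect cube)

Minimal polynomial: x³ - 100


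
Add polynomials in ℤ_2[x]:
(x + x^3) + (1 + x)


Add coefficients mod 2:
x^0: 0 + 1 = 1 (mod 2)
x^1: 1 + 1 = 0 (mod 2)
x^2: 0 + 0 = 0 (mod 2)
x^3: 1 + 0 = 1 (mod 2)
Result: 1 + x^3

f + g = 1 + x^3


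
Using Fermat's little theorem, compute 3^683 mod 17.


Fermat's little theorem: if p is prime and gcd(a,p)=1, then a^(p-1) ≡ 1 (mod p)
p = 17 is prime, gcd(3,17) = 1
Reduce exponent: 683 mod 16 = 11
So 3^683 ≡ 3^11 (mod 17)
3^11 mod 17 = 7

3^683 ≡ 7 (mod 17)


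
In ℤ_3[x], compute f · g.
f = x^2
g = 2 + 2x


Expand and collect like terms; reduce coefficients mod 3:
x^0: 0·2 = 0 ≡ 0 (mod 3)
x^1: 0·2 + 0·2 = 0 ≡ 0 (mod 3)
x^2: 0·2 + 1·2 = 2 ≡ 2 (mod 3)
x^3: 1·2 = 2 ≡ 2 (mod 3)
Result: 2x^2 + 2x^3

f · g = 2x^2 + 2x^3


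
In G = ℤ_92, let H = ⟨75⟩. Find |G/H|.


|⟨75⟩| = n / gcd(75, 92) = 92 / 1 = 92
H is normal (ℤ_92 is abelian).
|G/H| = |G| / |H| = 92 / 92 = 1

|G/H| = 1


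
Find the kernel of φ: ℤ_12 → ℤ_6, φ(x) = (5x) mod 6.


Kernel = preimage of identity
ker(φ) = {x ∈ ℤ_12 : 5x ≡ 0 (mod 6)}. Since 6 | 12, φ is well-defined. The kernel is the cyclic subgroup ⟨6⟩ of ℤ_12 (order 2), i.e. {0, 6}

ker(φ) = {0, 6}


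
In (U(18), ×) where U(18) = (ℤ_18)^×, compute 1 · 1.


Operation: multiplication mod 18
1 · 1 = (a × b) mod 18 with a = 1, b = 1

1 · 1 = 1


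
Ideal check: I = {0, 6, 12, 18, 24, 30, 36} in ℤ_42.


Check ideal conditions for I = {0, 6, 12, 18, 24, 30, 36} in ℤ_42:
(1) I is an additive subgroup? Yes
(2) For r ∈ ℤ_42 and a ∈ I: r·a ∈ I? Yes

Yes, I is an ideal of ℤ_42


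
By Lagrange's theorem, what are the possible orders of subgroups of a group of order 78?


Lagrange's theorem: |H| divides |G|
|G| = 78
Divisors of 78: 1, 2, 3, 6, 13, 26, 39, 78

Possible subgroup orders: {1, 2, 3, 6, 13, 26, 39, 78}


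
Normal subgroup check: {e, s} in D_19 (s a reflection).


H = {e, s} in D_19 (s a reflection)
r·s·r⁻¹ = sr⁻² ≠ s for n ≥ 3, so {e, s} is not closed under conjugation

No, not a normal subgroup


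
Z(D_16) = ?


Z(G) = {g ∈ G | gx = xg for all x ∈ G}
For even n, Z(D_n) = {e, r^(n/2)}: the 180° rotation r^8 commutes with every reflection and rotation

Z(D_16) = {e, r^8}


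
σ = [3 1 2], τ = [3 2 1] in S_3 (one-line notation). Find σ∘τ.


σ∘τ: apply τ first, then σ
1 →τ 3 →σ 2
2 →τ 2 →σ 1
3 →τ 1 →σ 3

σ∘τ = [2 1 3]


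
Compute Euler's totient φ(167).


Factor n: 167 = 167
φ(n) = n · ∏(1 - 1/p) over distinct primes p | n
φ(167) = 167 · (1 - 1/167) = 166

φ(167) = 166


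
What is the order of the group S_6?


|S_n| = n! (number of permutations of n symbols)
|S_6| = 6! = 720

|S_6| = 720


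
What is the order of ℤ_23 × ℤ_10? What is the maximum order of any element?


|ℤ_23 × ℤ_10| = 23 × 10 = 230
Max element order = lcm(23,10) = 230
Cyclic? Yes (gcd=1)

|ℤ_23×ℤ_10| = 230, max element order = 230


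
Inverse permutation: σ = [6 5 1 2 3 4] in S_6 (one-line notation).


To find σ⁻¹, swap domain and range:
σ(1) = 6 → σ⁻¹(6) = 1
σ(2) = 5 → σ⁻¹(5) = 2
σ(3) = 1 → σ⁻¹(1) = 3
σ(4) = 2 → σ⁻¹(2) = 4
σ(5) = 3 → σ⁻¹(3) = 5
σ(6) = 4 → σ⁻¹(4) = 6

σ⁻¹ = [3 4 5 6 2 1]


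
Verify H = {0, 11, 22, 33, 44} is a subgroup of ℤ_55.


Subgroup test for H = {0, 11, 22, 33, 44} in (ℤ_55, +):
(1) 0 ∈ H? Yes
(2) Closure: for all a,b ∈ H, (a+b) mod 55 ∈ H? Yes
(3) Inverses: for all a ∈ H, -a mod 55 ∈ H? Yes

Yes, H is a subgroup of ℤ_55


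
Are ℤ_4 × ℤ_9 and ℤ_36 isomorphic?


Comparing ℤ_4 × ℤ_9 and ℤ_36:
gcd(4,9) = 1, so ℤ_4 × ℤ_9 ≅ ℤ_36 (CRT)

Yes, ℤ_4 × ℤ_9 ≅ ℤ_36


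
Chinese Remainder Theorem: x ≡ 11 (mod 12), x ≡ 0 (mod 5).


m₁ = 12, m₂ = 5, gcd = 1, so CRT applies. M = m₁·m₂ = 60
Let M₁ = M/m₁ = 5, M₂ = M/m₂ = 12
Find y₁ ≡ M₁⁻¹ (mod m₁): 5⁻¹ ≡ 5 (mod 12)
Find y₂ ≡ M₂⁻¹ (mod m₂): 12⁻¹ ≡ 3 (mod 5)
x = a₁·M₁·y₁ + a₂·M₂·y₂ = 11·5·5 + 0·12·3 = 275
Reduce mod 60: x ≡ 35
Check: 35 mod 12 = 11 ✓, 35 mod 5 = 0 ✓

x ≡ 35 (mod 60)


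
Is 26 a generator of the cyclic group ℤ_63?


g generates ℤ_n iff gcd(g, n) = 1
gcd(26, 63) = 1
Since gcd = 1, 26 is a generator.

Yes, 26 generates ℤ_63


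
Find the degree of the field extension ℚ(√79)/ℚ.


√79 has minimal polynomial x² - 79 (irreducible over ℚ since 79 is squarefree)

[ℚ(√79)/ℚ] = 2


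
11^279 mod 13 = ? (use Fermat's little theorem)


Fermat's little theorem: if p is prime and gcd(a,p)=1, then a^(p-1) ≡ 1 (mod p)
p = 13 is prime, gcd(11,13) = 1
Reduce exponent: 279 mod 12 = 3
So 11^279 ≡ 11^3 (mod 13)
11^3 mod 13 = 5

11^279 ≡ 5 (mod 13)


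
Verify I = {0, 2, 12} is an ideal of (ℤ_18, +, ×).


Check ideal conditions for I = {0, 2, 12} in ℤ_18:
(1) I is an additive subgroup? No
(2) For r ∈ ℤ_18 and a ∈ I: r·a ∈ I? No  [counterexample: r=2, a=2, r·a mod 18 = 4 ∉ I]

No, I is not an ideal of ℤ_18


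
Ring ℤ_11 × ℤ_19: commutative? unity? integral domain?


Direct product ring; commutative with unity (1,1); but (1,0)·(0,1) = (0,0) gives zero divisors, so not an integral domain
Commutative: Yes
Integral domain: No
Has unity: Yes

ℤ_11 × ℤ_19: Commutative=Yes, Unity=Yes


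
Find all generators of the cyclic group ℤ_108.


g generates ℤ_n iff gcd(g,n) = 1
Prime factors of 108: 2, 3
Generators are g ∈ {1,...,107} not divisible by any of these primes.
Generators: {1, 5, 7, 11, 13, 17, 19, 23, 25, 29, 31, 35, 37, 41, 43, 47, 49, 53, 55, 59, 61, 65, 67, 71, 73, 77, 79, 83, 85, 89, 91, 95, 97, 101, 103, 107}
Number of generators = φ(108) = 36

Generators of ℤ_108 = {1, 5, 7, 11, 13, 17, 19, 23, 25, 29, 31, 35, 37, 41, 43, 47, 49, 53, 55, 59, 61, 65, 67, 71, 73, 77, 79, 83, 85, 89, 91, 95, 97, 101, 103, 107}


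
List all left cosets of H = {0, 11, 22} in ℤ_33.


H = {0, 11, 22}, |H| = 3
Number of cosets = |G|/|H| = 33/3 = 11
0 + H = {0, 11, 22}
1 + H = {1, 12, 23}
2 + H = {2, 13, 24}
3 + H = {3, 14, 25}
4 + H = {4, 15, 26}
5 + H = {5, 16, 27}
6 + H = {6, 17, 28}
7 + H = {7, 18, 29}
8 + H = {8, 19, 30}
9 + H = {9, 20, 31}
10 + H = {10, 21, 32}

Cosets: 0+H={0,11,22}; 1+H={1,12,23}; 2+H={2,13,24}; 3+H={3,14,25}; 4+H={4,15,26}; 5+H={5,16,27}; 6+H={6,17,28}; 7+H={7,18,29}; 8+H={8,19,30}; 9+H={9,20,31}; 10+H={10,21,32}


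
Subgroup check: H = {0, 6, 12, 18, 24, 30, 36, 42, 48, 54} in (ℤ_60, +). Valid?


Subgroup test for H = {0, 6, 12, 18, 24, 30, 36, 42, 48, 54} in (ℤ_60, +):
(1) 0 ∈ H? Yes
(2) Closure: for all a,b ∈ H, (a+b) mod 60 ∈ H? Yes
(3) Inverses: for all a ∈ H, -a mod 60 ∈ H? Yes

Yes, H is a subgroup of ℤ_60


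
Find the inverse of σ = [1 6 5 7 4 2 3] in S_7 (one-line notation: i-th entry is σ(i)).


To find σ⁻¹, swap domain and range:
σ(1) = 1 → σ⁻¹(1) = 1
σ(2) = 6 → σ⁻¹(6) = 2
σ(3) = 5 → σ⁻¹(5) = 3
σ(4) = 7 → σ⁻¹(7) = 4
σ(5) = 4 → σ⁻¹(4) = 5
σ(6) = 2 → σ⁻¹(2) = 6
σ(7) = 3 → σ⁻¹(3) = 7

σ⁻¹ = [1 6 7 5 3 2 4]


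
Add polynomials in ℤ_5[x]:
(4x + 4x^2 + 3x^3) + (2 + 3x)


Add coefficients mod 5:
x^0: 0 + 2 = 2 (mod 5)
x^1: 4 + 3 = 2 (mod 5)
x^2: 4 + 0 = 4 (mod 5)
x^3: 3 + 0 = 3 (mod 5)
Result: 2 + 2x + 4x^2 + 3x^3

f + g = 2 + 2x + 4x^2 + 3x^3


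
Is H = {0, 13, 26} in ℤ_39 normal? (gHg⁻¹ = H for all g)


H = {0, 13, 26} in ℤ_39
ℤ_39 is abelian; every subgroup of an abelian group is normal

Yes, normal subgroup


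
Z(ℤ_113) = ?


Z(G) = {g ∈ G | gx = xg for all x ∈ G}
ℤ_113 is abelian, so Z(G) = G

Z(ℤ_113) = ℤ_113


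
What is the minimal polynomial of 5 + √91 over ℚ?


Let α = 5 + √91. Then α - 5 = √91, so (α - 5)² = 91, giving α² - 10α - 66 = 0. Degree 2 and α ∉ ℚ, so this is the minimal polynomial.

Minimal polynomial: x² - 10x - 66


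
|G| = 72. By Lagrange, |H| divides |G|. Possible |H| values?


Lagrange's theorem: |H| divides |G|
|G| = 72
Divisors of 72: 1, 2, 3, 4, 6, 8, 9, 12, 18, 24, 36, 72

Possible subgroup orders: {1, 2, 3, 4, 6, 8, 9, 12, 18, 24, 36, 72}


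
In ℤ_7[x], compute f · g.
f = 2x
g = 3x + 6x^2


Expand and collect like terms; reduce coefficients mod 7:
x^0: 0·0 = 0 ≡ 0 (mod 7)
x^1: 0·3 + 2·0 = 0 ≡ 0 (mod 7)
x^2: 0·6 + 2·3 = 6 ≡ 6 (mod 7)
x^3: 2·6 = 12 ≡ 5 (mod 7)
Result: 6x^2 + 5x^3

f · g = 6x^2 + 5x^3


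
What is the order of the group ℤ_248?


ℤ_n has n elements.

|ℤ_248| = 248


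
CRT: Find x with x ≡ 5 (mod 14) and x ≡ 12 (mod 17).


m₁ = 14, m₂ = 17, gcd = 1, so CRT applies. M = m₁·m₂ = 238
Let M₁ = M/m₁ = 17, M₂ = M/m₂ = 14
Find y₁ ≡ M₁⁻¹ (mod m₁): 17⁻¹ ≡ 5 (mod 14)
Find y₂ ≡ M₂⁻¹ (mod m₂): 14⁻¹ ≡ 11 (mod 17)
x = a₁·M₁·y₁ + a₂·M₂·y₂ = 5·17·5 + 12·14·11 = 2273
Reduce mod 238: x ≡ 131
Check: 131 mod 14 = 5 ✓, 131 mod 17 = 12 ✓

x ≡ 131 (mod 238)


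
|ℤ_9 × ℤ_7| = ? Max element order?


|ℤ_9 × ℤ_7| = 9 × 7 = 63
Max element order = lcm(9,7) = 63
Cyclic? Yes (gcd=1)

|ℤ_9×ℤ_7| = 63, max element order = 63


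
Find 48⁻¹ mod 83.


Use the extended Euclidean algorithm to write 1 = 48·s + 83·t; then s mod 83 is the inverse.
Euclidean algorithm:
  48 = 0·83 + 48
  83 = 1·48 + 35
  48 = 1·35 + 13
  35 = 2·13 + 9
  13 = 1·9 + 4
  9 = 2·4 + 1
  4 = 4·1 + 0
gcd(48,83) = 1
Back-substitution gives: 48·(-19) + 83·(11) = 1
So 48⁻¹ ≡ -19 ≡ 64 (mod 83)
Check: 48 × 64 = 3072 ≡ 1 (mod 83) ✓

48⁻¹ ≡ 64 (mod 83)


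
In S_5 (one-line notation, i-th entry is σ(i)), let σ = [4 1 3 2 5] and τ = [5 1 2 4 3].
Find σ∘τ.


σ∘τ: apply τ first, then σ
1 →τ 5 →σ 5
2 →τ 1 →σ 4
3 →τ 2 →σ 1
4 →τ 4 →σ 2
5 →τ 3 →σ 3

σ∘τ = [5 4 1 2 3]


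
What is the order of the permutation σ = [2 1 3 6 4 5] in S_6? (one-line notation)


Cycle decomposition: (1 2) (4 6 5)
Cycle lengths: 2, 3
Order = lcm(2, 3) = 6

ord(σ) = 6


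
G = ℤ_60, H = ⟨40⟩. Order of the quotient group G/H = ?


|⟨40⟩| = n / gcd(40, 60) = 60 / 20 = 3
H is normal (ℤ_60 is abelian).
|G/H| = |G| / |H| = 60 / 3 = 20

|G/H| = 20


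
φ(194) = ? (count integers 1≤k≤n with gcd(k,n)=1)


Factor n: 194 = 2 × 97
φ(n) = n · ∏(1 - 1/p) over distinct primes p | n
φ(194) = 194 · (1 - 1/2) · (1 - 1/97) = 96

φ(194) = 96


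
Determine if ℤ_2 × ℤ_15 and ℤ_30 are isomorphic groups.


Comparing ℤ_2 × ℤ_15 and ℤ_30:
gcd(2,15) = 1, so ℤ_2 × ℤ_15 ≅ ℤ_30 (CRT)

Yes, ℤ_2 × ℤ_15 ≅ ℤ_30


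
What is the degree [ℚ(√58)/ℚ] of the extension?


√58 has minimal polynomial x² - 58 (irreducible over ℚ since 58 is squarefree)

[ℚ(√58)/ℚ] = 2


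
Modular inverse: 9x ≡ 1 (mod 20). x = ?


Use the extended Euclidean algorithm to write 1 = 9·s + 20·t; then s mod 20 is the inverse.
Euclidean algorithm:
  9 = 0·20 + 9
  20 = 2·9 + 2
  9 = 4·2 + 1
  2 = 2·1 + 0
gcd(9,20) = 1
Back-substitution gives: 9·(9) + 20·(-4) = 1
So 9⁻¹ ≡ 9 ≡ 9 (mod 20)
Check: 9 × 9 = 81 ≡ 1 (mod 20) ✓

9⁻¹ ≡ 9 (mod 20)


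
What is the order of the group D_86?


|D_n| = 2n (n rotations and n reflections)
|D_86| = 2×86 = 172

|D_86| = 172


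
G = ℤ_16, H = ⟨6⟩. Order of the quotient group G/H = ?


|⟨6⟩| = n / gcd(6, 16) = 16 / 2 = 8
H is normal (ℤ_16 is abelian).
|G/H| = |G| / |H| = 16 / 8 = 2

|G/H| = 2


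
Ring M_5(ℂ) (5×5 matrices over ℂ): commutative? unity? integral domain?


Matrix multiplication is non-commutative for n ≥ 2; the identity matrix I is the unity; singular matrices give zero divisors, so not an integral domain
Commutative: No
Integral domain: No
Has unity: Yes

M_5(ℂ) (5×5 matrices over ℂ): Commutative=No, Unity=Yes


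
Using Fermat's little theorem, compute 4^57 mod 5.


Fermat's little theorem: if p is prime and gcd(a,p)=1, then a^(p-1) ≡ 1 (mod p)
p = 5 is prime, gcd(4,5) = 1
Reduce exponent: 57 mod 4 = 1
So 4^57 ≡ 4^1 (mod 5)
4^1 mod 5 = 4

4^57 ≡ 4 (mod 5)


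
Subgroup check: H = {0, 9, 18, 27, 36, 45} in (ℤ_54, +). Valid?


Subgroup test for H = {0, 9, 18, 27, 36, 45} in (ℤ_54, +):
(1) 0 ∈ H? Yes
(2) Closure: for all a,b ∈ H, (a+b) mod 54 ∈ H? Yes
(3) Inverses: for all a ∈ H, -a mod 54 ∈ H? Yes

Yes, H is a subgroup of ℤ_54


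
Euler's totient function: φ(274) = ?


Factor n: 274 = 2 × 137
φ(n) = n · ∏(1 - 1/p) over distinct primes p | n
φ(274) = 274 · (1 - 1/2) · (1 - 1/137) = 136

φ(274) = 136


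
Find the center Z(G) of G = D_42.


Z(G) = {g ∈ G | gx = xg for all x ∈ G}
For even n, Z(D_n) = {e, r^(n/2)}: the 180° rotation r^21 commutes with every reflection and rotation

Z(D_42) = {e, r^21}


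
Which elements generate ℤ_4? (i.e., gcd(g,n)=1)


g generates ℤ_n iff gcd(g,n) = 1
Checking each g ∈ {1,...,3}:
gcd(1,4) = 1
gcd(2,4) = 2
gcd(3,4) = 1
Generators: {1, 3}
Number of generators = φ(4) = 2

Generators of ℤ_4 = {1, 3}


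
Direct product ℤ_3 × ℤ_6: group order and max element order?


|ℤ_3 × ℤ_6| = 3 × 6 = 18
Max element order = lcm(3,6) = 6
Cyclic? No (gcd=3)

|ℤ_3×ℤ_6| = 18, max element order = 6


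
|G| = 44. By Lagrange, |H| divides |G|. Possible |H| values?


Lagrange's theorem: |H| divides |G|
|G| = 44
Divisors of 44: 1, 2, 4, 11, 22, 44

Possible subgroup orders: {1, 2, 4, 11, 22, 44}


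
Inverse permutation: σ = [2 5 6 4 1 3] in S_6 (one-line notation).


To find σ⁻¹, swap domain and range:
σ(1) = 2 → σ⁻¹(2) = 1
σ(2) = 5 → σ⁻¹(5) = 2
σ(3) = 6 → σ⁻¹(6) = 3
σ(4) = 4 → σ⁻¹(4) = 4
σ(5) = 1 → σ⁻¹(1) = 5
σ(6) = 3 → σ⁻¹(3) = 6

σ⁻¹ = [5 1 6 4 2 3]


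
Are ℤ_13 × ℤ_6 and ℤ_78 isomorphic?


Comparing ℤ_13 × ℤ_6 and ℤ_78:
gcd(13,6) = 1, so ℤ_13 × ℤ_6 ≅ ℤ_78 (CRT)

Yes, ℤ_13 × ℤ_6 ≅ ℤ_78


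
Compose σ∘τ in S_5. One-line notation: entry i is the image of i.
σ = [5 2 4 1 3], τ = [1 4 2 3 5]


σ∘τ: apply τ first, then σ
1 →τ 1 →σ 5
2 →τ 4 →σ 1
3 →τ 2 →σ 2
4 →τ 3 →σ 4
5 →τ 5 →σ 3

σ∘τ = [5 1 2 4 3]


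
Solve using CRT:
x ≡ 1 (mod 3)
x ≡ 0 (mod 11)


m₁ = 3, m₂ = 11, gcd = 1, so CRT applies. M = m₁·m₂ = 33
Let M₁ = M/m₁ = 11, M₂ = M/m₂ = 3
Find y₁ ≡ M₁⁻¹ (mod m₁): 11⁻¹ ≡ 2 (mod 3)
Find y₂ ≡ M₂⁻¹ (mod m₂): 3⁻¹ ≡ 4 (mod 11)
x = a₁·M₁·y₁ + a₂·M₂·y₂ = 1·11·2 + 0·3·4 = 22
Reduce mod 33: x ≡ 22
Check: 22 mod 3 = 1 ✓, 22 mod 11 = 0 ✓

x ≡ 22 (mod 33)


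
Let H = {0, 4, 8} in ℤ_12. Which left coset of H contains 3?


3 + H = {3 + h (mod 12) : h ∈ H}
3+0=3, 3+4=7, 3+8=11

3 + H = {3, 7, 11}


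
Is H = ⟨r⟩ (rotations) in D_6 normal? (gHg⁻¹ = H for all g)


H = ⟨r⟩ (rotations) in D_6
The rotation subgroup ⟨r⟩ has index 2 in D_6, so it is normal

Yes, normal subgroup


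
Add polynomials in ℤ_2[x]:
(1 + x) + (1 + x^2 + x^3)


Add coefficients mod 2:
x^0: 1 + 1 = 0 (mod 2)
x^1: 1 + 0 = 1 (mod 2)
x^2: 0 + 1 = 1 (mod 2)
x^3: 0 + 1 = 1 (mod 2)
Result: x + x^2 + x^3

f + g = x + x^2 + x^3


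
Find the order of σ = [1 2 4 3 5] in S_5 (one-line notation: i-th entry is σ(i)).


Cycle decomposition: (3 4)
Cycle lengths: 2
Order = lcm(2) = 2

ord(σ) = 2


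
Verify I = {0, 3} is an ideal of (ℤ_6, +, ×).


Check ideal conditions for I = {0, 3} in ℤ_6:
(1) I is an additive subgroup? Yes
(2) For r ∈ ℤ_6 and a ∈ I: r·a ∈ I? Yes

Yes, I is an ideal of ℤ_6


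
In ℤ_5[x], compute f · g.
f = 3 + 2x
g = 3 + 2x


Expand and collect like terms; reduce coefficients mod 5:
x^0: 3·3 = 9 ≡ 4 (mod 5)
x^1: 3·2 + 2·3 = 12 ≡ 2 (mod 5)
x^2: 2·2 = 4 ≡ 4 (mod 5)
Result: 4 + 2x + 4x^2

f · g = 4 + 2x + 4x^2


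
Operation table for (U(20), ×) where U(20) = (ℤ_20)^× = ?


Elements: {1, 3, 7, 9, 11, 13, 17, 19}
Operation: multiplication mod 20
Entry (a, b) = (a × b) mod 20

Cayley table:
   |  1 |  3 |  7 |  9 | 11 | 13 | 17 | 19
 1 |  1 |  3 |  7 |  9 | 11 | 13 | 17 | 19
 3 |  3 |  9 |  1 |  7 | 13 | 19 | 11 | 17
 7 |  7 |  1 |  9 |  3 | 17 | 11 | 19 | 13
 9 |  9 |  7 |  3 |  1 | 19 | 17 | 13 | 11
11 | 11 | 13 | 17 | 19 |  1 |  3 |  7 |  9
13 | 13 | 19 | 11 | 17 |  3 |  9 |  1 |  7
17 | 17 | 11 | 19 | 13 |  7 |  1 |  9 |  3
19 | 19 | 17 | 13 | 11 |  9 |  7 |  3 |  1


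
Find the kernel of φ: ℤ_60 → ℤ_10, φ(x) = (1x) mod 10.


Kernel = preimage of identity
ker(φ) = {x ∈ ℤ_60 : 1x ≡ 0 (mod 10)}. Since 10 | 60, φ is well-defined. The kernel is the cyclic subgroup ⟨10⟩ of ℤ_60 (order 6), i.e. {0, 10, 20, 30, 40, 50}

ker(φ) = {0, 10, 20, 30, 40, 50}


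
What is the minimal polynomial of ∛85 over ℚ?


∛85 satisfies x³ - 85 = 0, irreducible over ℚ (no rational root; 85 is not a perfect cube)

Minimal polynomial: x³ - 85


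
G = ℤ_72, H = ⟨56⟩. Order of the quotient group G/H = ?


|⟨56⟩| = n / gcd(56, 72) = 72 / 8 = 9
H is normal (ℤ_72 is abelian).
|G/H| = |G| / |H| = 72 / 9 = 8

|G/H| = 8


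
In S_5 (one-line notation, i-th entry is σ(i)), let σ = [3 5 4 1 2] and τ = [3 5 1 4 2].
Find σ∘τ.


σ∘τ: apply τ first, then σ
1 →τ 3 →σ 4
2 →τ 5 →σ 2
3 →τ 1 →σ 3
4 →τ 4 →σ 1
5 →τ 2 →σ 5

σ∘τ = [4 2 3 1 5]


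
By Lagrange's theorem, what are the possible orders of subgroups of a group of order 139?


Lagrange's theorem: |H| divides |G|
|G| = 139
Divisors of 139: 1, 139

Possible subgroup orders: {1, 139}


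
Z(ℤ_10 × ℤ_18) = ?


Z(G) = {g ∈ G | gx = xg for all x ∈ G}
Direct product of abelian groups is abelian, so Z(G) = G

Z(ℤ_10 × ℤ_18) = ℤ_10 × ℤ_18


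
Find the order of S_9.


|S_n| = n! (number of permutations of n symbols)
|S_9| = 9! = 362880

|S_9| = 362880


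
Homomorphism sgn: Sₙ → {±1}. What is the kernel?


Kernel = preimage of identity
ker(sgn) = even permutations = Aₙ

ker(sgn) = Aₙ


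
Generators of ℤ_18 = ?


g generates ℤ_n iff gcd(g,n) = 1
Prime factors of 18: 2, 3
Generators are g ∈ {1,...,17} not divisible by any of these primes.
Generators: {1, 5, 7, 11, 13, 17}
Number of generators = φ(18) = 6

Generators of ℤ_18 = {1, 5, 7, 11, 13, 17}


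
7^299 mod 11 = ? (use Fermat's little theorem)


Fermat's little theorem: if p is prime and gcd(a,p)=1, then a^(p-1) ≡ 1 (mod p)
p = 11 is prime, gcd(7,11) = 1
Reduce exponent: 299 mod 10 = 9
So 7^299 ≡ 7^9 (mod 11)
7^9 mod 11 = 8

7^299 ≡ 8 (mod 11)


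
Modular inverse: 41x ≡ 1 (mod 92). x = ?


Use the extended Euclidean algorithm to write 1 = 41·s + 92·t; then s mod 92 is the inverse.
Euclidean algorithm:
  41 = 0·92 + 41
  92 = 2·41 + 10
  41 = 4·10 + 1
  10 = 10·1 + 0
gcd(41,92) = 1
Back-substitution gives: 41·(9) + 92·(-4) = 1
So 41⁻¹ ≡ 9 ≡ 9 (mod 92)
Check: 41 × 9 = 369 ≡ 1 (mod 92) ✓

41⁻¹ ≡ 9 (mod 92)


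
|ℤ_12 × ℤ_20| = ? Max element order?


|ℤ_12 × ℤ_20| = 12 × 20 = 240
Max element order = lcm(12,20) = 60
Cyclic? No (gcd=4)

|ℤ_12×ℤ_20| = 240, max element order = 60


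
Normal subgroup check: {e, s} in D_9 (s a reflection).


H = {e, s} in D_9 (s a reflection)
r·s·r⁻¹ = sr⁻² ≠ s for n ≥ 3, so {e, s} is not closed under conjugation

No, not a normal subgroup


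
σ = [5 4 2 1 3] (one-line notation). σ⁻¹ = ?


To find σ⁻¹, swap domain and range:
σ(1) = 5 → σ⁻¹(5) = 1
σ(2) = 4 → σ⁻¹(4) = 2
σ(3) = 2 → σ⁻¹(2) = 3
σ(4) = 1 → σ⁻¹(1) = 4
σ(5) = 3 → σ⁻¹(3) = 5

σ⁻¹ = [4 3 5 2 1]


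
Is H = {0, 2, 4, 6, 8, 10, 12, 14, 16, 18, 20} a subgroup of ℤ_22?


Subgroup test for H = {0, 2, 4, 6, 8, 10, 12, 14, 16, 18, 20} in (ℤ_22, +):
(1) 0 ∈ H? Yes
(2) Closure: for all a,b ∈ H, (a+b) mod 22 ∈ H? Yes
(3) Inverses: for all a ∈ H, -a mod 22 ∈ H? Yes

Yes, H is a subgroup of ℤ_22


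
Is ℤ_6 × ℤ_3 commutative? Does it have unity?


Direct product ring; commutative with unity (1,1); but (1,0)·(0,1) = (0,0) gives zero divisors, so not an integral domain
Commutative: Yes
Integral domain: No
Has unity: Yes

ℤ_6 × ℤ_3: Commutative=Yes, Unity=Yes


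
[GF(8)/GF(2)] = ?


GF(8) = GF(2^3), so the extension degree is 3

[GF(8)/GF(2)] = 3


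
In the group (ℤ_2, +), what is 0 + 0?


Operation: addition mod 2
0 + 0 = (a + b) mod 2 with a = 0, b = 0

0 + 0 = 0


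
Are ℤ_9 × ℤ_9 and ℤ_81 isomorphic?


Comparing ℤ_9 × ℤ_9 and ℤ_81:
gcd(9,9) = 9 ≠ 1. Max element order in ℤ_9×ℤ_9 is lcm(9,9) = 9 < 81, so it has no element of order 81

No, ℤ_9 × ℤ_9 ≇ ℤ_81


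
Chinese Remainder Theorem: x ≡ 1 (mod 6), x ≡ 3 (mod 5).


m₁ = 6, m₂ = 5, gcd = 1, so CRT applies. M = m₁·m₂ = 30
Let M₁ = M/m₁ = 5, M₂ = M/m₂ = 6
Find y₁ ≡ M₁⁻¹ (mod m₁): 5⁻¹ ≡ 5 (mod 6)
Find y₂ ≡ M₂⁻¹ (mod m₂): 6⁻¹ ≡ 1 (mod 5)
x = a₁·M₁·y₁ + a₂·M₂·y₂ = 1·5·5 + 3·6·1 = 43
Reduce mod 30: x ≡ 13
Check: 13 mod 6 = 1 ✓, 13 mod 5 = 3 ✓

x ≡ 13 (mod 30)


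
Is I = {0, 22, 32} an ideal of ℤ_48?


Check ideal conditions for I = {0, 22, 32} in ℤ_48:
(1) I is an additive subgroup? No
(2) For r ∈ ℤ_48 and a ∈ I: r·a ∈ I? No  [counterexample: r=2, a=22, r·a mod 48 = 44 ∉ I]

No, I is not an ideal of ℤ_48


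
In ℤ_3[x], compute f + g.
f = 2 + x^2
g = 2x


Add coefficients mod 3:
x^0: 2 + 0 = 2 (mod 3)
x^1: 0 + 2 = 2 (mod 3)
x^2: 1 + 0 = 1 (mod 3)
Result: 2 + 2x + x^2

f + g = 2 + 2x + x^2


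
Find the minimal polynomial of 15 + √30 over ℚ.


Let α = 15 + √30. Then α - 15 = √30, so (α - 15)² = 30, giving α² - 30α + 195 = 0. Degree 2 and α ∉ ℚ, so this is the minimal polynomial.

Minimal polynomial: x² - 30x + 195


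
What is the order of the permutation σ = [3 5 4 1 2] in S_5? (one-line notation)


Cycle decomposition: (1 3 4) (2 5)
Cycle lengths: 3, 2
Order = lcm(3, 2) = 6

ord(σ) = 6


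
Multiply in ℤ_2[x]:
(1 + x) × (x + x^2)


Expand and collect like terms; reduce coefficients mod 2:
x^0: 1·0 = 0 ≡ 0 (mod 2)
x^1: 1·1 + 1·0 = 1 ≡ 1 (mod 2)
x^2: 1·1 + 1·1 = 2 ≡ 0 (mod 2)
x^3: 1·1 = 1 ≡ 1 (mod 2)
Result: x + x^3

f · g = x + x^3


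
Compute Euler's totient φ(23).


φ(n) = count of k ∈ {1,...,n} with gcd(k,n)=1
Coprimes to 23: {1, 2, 3, 4, 5, 6, 7, 8, 9, 10, 11, 12, 13, 14, 15, 16, 17, 18, 19, 20, 21, 22}
Count: 22

φ(23) = 22


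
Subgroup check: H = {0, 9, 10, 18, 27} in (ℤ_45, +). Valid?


Subgroup test for H = {0, 9, 10, 18, 27} in (ℤ_45, +):
(1) 0 ∈ H? Yes
(2) Closure: for all a,b ∈ H, (a+b) mod 45 ∈ H? No  [counterexample: 9 + 10 = 19 ∉ H]
(3) Inverses: for all a ∈ H, -a mod 45 ∈ H? No

No, H is not a subgroup of ℤ_45


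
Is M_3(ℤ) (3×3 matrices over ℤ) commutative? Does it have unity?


Matrix multiplication is non-commutative for n ≥ 2; the identity matrix I is the unity; singular matrices give zero divisors, so not an integral domain
Commutative: No
Integral domain: No
Has unity: Yes

M_3(ℤ) (3×3 matrices over ℤ): Commutative=No, Unity=Yes


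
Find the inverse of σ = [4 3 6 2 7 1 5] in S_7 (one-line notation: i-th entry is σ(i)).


To find σ⁻¹, swap domain and range:
σ(1) = 4 → σ⁻¹(4) = 1
σ(2) = 3 → σ⁻¹(3) = 2
σ(3) = 6 → σ⁻¹(6) = 3
σ(4) = 2 → σ⁻¹(2) = 4
σ(5) = 7 → σ⁻¹(7) = 5
σ(6) = 1 → σ⁻¹(1) = 6
σ(7) = 5 → σ⁻¹(5) = 7

σ⁻¹ = [6 4 2 1 7 3 5]


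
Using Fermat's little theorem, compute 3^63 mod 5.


Fermat's little theorem: if p is prime and gcd(a,p)=1, then a^(p-1) ≡ 1 (mod p)
p = 5 is prime, gcd(3,5) = 1
Reduce exponent: 63 mod 4 = 3
So 3^63 ≡ 3^3 (mod 5)
3^3 mod 5 = 2

3^63 ≡ 2 (mod 5)


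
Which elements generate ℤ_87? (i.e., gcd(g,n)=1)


g generates ℤ_n iff gcd(g,n) = 1
Prime factors of 87: 3, 29
Generators are g ∈ {1,...,86} not divisible by any of these primes.
Generators: {1, 2, 4, 5, 7, 8, 10, 11, 13, 14, 16, 17, 19, 20, 22, 23, 25, 26, 28, 31, 32, 34, 35, 37, 38, 40, 41, 43, 44, 46, 47, 49, 50, 52, 53, 55, 56, 59, 61, 62, 64, 65, 67, 68, 70, 71, 73, 74, 76, 77, 79, 80, 82, 83, 85, 86}
Number of generators = φ(87) = 56

Generators of ℤ_87 = {1, 2, 4, 5, 7, 8, 10, 11, 13, 14, 16, 17, 19, 20, 22, 23, 25, 26, 28, 31, 32, 34, 35, 37, 38, 40, 41, 43, 44, 46, 47, 49, 50, 52, 53, 55, 56, 59, 61, 62, 64, 65, 67, 68, 70, 71, 73, 74, 76, 77, 79, 80, 82, 83, 85, 86}


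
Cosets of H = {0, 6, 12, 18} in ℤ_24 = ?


H = {0, 6, 12, 18}, |H| = 4
Number of cosets = |G|/|H| = 24/4 = 6
0 + H = {0, 6, 12, 18}
1 + H = {1, 7, 13, 19}
2 + H = {2, 8, 14, 20}
3 + H = {3, 9, 15, 21}
4 + H = {4, 10, 16, 22}
5 + H = {5, 11, 17, 23}

Cosets: 0+H={0,6,12,18}; 1+H={1,7,13,19}; 2+H={2,8,14,20}; 3+H={3,9,15,21}; 4+H={4,10,16,22}; 5+H={5,11,17,23}


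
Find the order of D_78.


|D_n| = 2n (n rotations and n reflections)
|D_78| = 2×78 = 156

|D_78| = 156


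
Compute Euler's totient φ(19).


φ(n) = count of k ∈ {1,...,n} with gcd(k,n)=1
Coprimes to 19: {1, 2, 3, 4, 5, 6, 7, 8, 9, 10, 11, 12, 13, 14, 15, 16, 17, 18}
Count: 18

φ(19) = 18


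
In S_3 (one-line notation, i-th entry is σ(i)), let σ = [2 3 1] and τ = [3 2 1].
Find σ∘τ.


σ∘τ: apply τ first, then σ
1 →τ 3 →σ 1
2 →τ 2 →σ 3
3 →τ 1 →σ 2

σ∘τ = [1 3 2]


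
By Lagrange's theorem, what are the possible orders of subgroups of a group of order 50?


Lagrange's theorem: |H| divides |G|
|G| = 50
Divisors of 50: 1, 2, 5, 10, 25, 50

Possible subgroup orders: {1, 2, 5, 10, 25, 50}


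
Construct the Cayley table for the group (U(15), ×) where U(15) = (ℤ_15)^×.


Elements: {1, 2, 4, 7, 8, 11, 13, 14}
Operation: multiplication mod 15
Entry (a, b) = (a × b) mod 15

Cayley table:
   |  1 |  2 |  4 |  7 |  8 | 11 | 13 | 14
 1 |  1 |  2 |  4 |  7 |  8 | 11 | 13 | 14
 2 |  2 |  4 |  8 | 14 |  1 |  7 | 11 | 13
 4 |  4 |  8 |  1 | 13 |  2 | 14 |  7 | 11
 7 |  7 | 14 | 13 |  4 | 11 |  2 |  1 |  8
 8 |  8 |  1 |  2 | 11 |  4 | 13 | 14 |  7
11 | 11 |  7 | 14 |  2 | 13 |  1 |  8 |  4
13 | 13 | 11 |  7 |  1 | 14 |  8 |  4 |  2
14 | 14 | 13 | 11 |  8 |  7 |  4 |  2 |  1


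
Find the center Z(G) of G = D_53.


Z(G) = {g ∈ G | gx = xg for all x ∈ G}
For odd n, Z(D_n) = {e}: no nontrivial rotation commutes with all reflections

Z(D_53) = {e}


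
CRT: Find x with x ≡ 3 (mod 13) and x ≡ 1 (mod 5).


m₁ = 13, m₂ = 5, gcd = 1, so CRT applies. M = m₁·m₂ = 65
Let M₁ = M/m₁ = 5, M₂ = M/m₂ = 13
Find y₁ ≡ M₁⁻¹ (mod m₁): 5⁻¹ ≡ 8 (mod 13)
Find y₂ ≡ M₂⁻¹ (mod m₂): 13⁻¹ ≡ 2 (mod 5)
x = a₁·M₁·y₁ + a₂·M₂·y₂ = 3·5·8 + 1·13·2 = 146
Reduce mod 65: x ≡ 16
Check: 16 mod 13 = 3 ✓, 16 mod 5 = 1 ✓

x ≡ 16 (mod 65)


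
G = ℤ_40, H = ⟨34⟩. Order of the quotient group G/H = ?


|⟨34⟩| = n / gcd(34, 40) = 40 / 2 = 20
H is normal (ℤ_40 is abelian).
|G/H| = |G| / |H| = 40 / 20 = 2

|G/H| = 2


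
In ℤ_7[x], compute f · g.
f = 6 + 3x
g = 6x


Expand and collect like terms; reduce coefficients mod 7:
x^0: 6·0 = 0 ≡ 0 (mod 7)
x^1: 6·6 + 3·0 = 36 ≡ 1 (mod 7)
x^2: 3·6 = 18 ≡ 4 (mod 7)
Result: x + 4x^2

f · g = x + 4x^2


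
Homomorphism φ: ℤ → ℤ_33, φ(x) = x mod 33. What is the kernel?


Kernel = preimage of identity
ker(φ) = {x ∈ ℤ : x ≡ 0 (mod 33)} = 33ℤ = {0, ±33, ±66, ...}

ker(φ) = 33ℤ


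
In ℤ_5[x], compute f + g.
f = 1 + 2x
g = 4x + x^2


Add coefficients mod 5:
x^0: 1 + 0 = 1 (mod 5)
x^1: 2 + 4 = 1 (mod 5)
x^2: 0 + 1 = 1 (mod 5)
Result: 1 + x + x^2

f + g = 1 + x + x^2


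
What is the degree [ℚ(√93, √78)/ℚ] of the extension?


[ℚ(√93,√78):ℚ] = [ℚ(√93,√78):ℚ(√93)]·[ℚ(√93):ℚ] = 2·2 = 4

[ℚ(√93, √78)/ℚ] = 4


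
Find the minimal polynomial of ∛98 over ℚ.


∛98 satisfies x³ - 98 = 0, irreducible over ℚ (no rational root; 98 is not a perfect cube)

Minimal polynomial: x³ - 98


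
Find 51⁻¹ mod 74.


Use the extended Euclidean algorithm to write 1 = 51·s + 74·t; then s mod 74 is the inverse.
Euclidean algorithm:
  51 = 0·74 + 51
  74 = 1·51 + 23
  51 = 2·23 + 5
  23 = 4·5 + 3
  5 = 1·3 + 2
  3 = 1·2 + 1
  2 = 2·1 + 0
gcd(51,74) = 1
Back-substitution gives: 51·(-29) + 74·(20) = 1
So 51⁻¹ ≡ -29 ≡ 45 (mod 74)
Check: 51 × 45 = 2295 ≡ 1 (mod 74) ✓

51⁻¹ ≡ 45 (mod 74)


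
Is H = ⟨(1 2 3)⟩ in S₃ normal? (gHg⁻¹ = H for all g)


H = ⟨(1 2 3)⟩ in S₃
⟨(1 2 3)⟩ has order 3 and index 2 in S₃; index-2 subgroups are normal

Yes, normal subgroup


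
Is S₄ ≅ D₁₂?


Comparing S₄ and D₁₂:
S₄ has trivial center; D₁₂ has center {e, r⁶}

No, S₄ ≇ D₁₂


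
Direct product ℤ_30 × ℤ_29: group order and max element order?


|ℤ_30 × ℤ_29| = 30 × 29 = 870
Max element order = lcm(30,29) = 870
Cyclic? Yes (gcd=1)

|ℤ_30×ℤ_29| = 870, max element order = 870


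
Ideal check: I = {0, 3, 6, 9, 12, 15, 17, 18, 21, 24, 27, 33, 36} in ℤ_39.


Check ideal conditions for I = {0, 3, 6, 9, 12, 15, 17, 18, 21, 24, 27, 33, 36} in ℤ_39:
(1) I is an additive subgroup? No
(2) For r ∈ ℤ_39 and a ∈ I: r·a ∈ I? No  [counterexample: r=2, a=15, r·a mod 39 = 30 ∉ I]

No, I is not an ideal of ℤ_39


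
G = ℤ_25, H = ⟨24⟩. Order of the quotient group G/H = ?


|⟨24⟩| = n / gcd(24, 25) = 25 / 1 = 25
H is normal (ℤ_25 is abelian).
|G/H| = |G| / |H| = 25 / 25 = 1

|G/H| = 1


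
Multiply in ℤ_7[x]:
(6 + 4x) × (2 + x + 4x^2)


Expand and collect like terms; reduce coefficients mod 7:
x^0: 6·2 = 12 ≡ 5 (mod 7)
x^1: 6·1 + 4·2 = 14 ≡ 0 (mod 7)
x^2: 6·4 + 4·1 = 28 ≡ 0 (mod 7)
x^3: 4·4 = 16 ≡ 2 (mod 7)
Result: 5 + 2x^3

f · g = 5 + 2x^3


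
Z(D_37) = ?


Z(G) = {g ∈ G | gx = xg for all x ∈ G}
For odd n, Z(D_n) = {e}: no nontrivial rotation commutes with all reflections

Z(D_37) = {e}


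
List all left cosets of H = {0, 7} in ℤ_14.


H = {0, 7}, |H| = 2
Number of cosets = |G|/|H| = 14/2 = 7
0 + H = {0, 7}
1 + H = {1, 8}
2 + H = {2, 9}
3 + H = {3, 10}
4 + H = {4, 11}
5 + H = {5, 12}
6 + H = {6, 13}

Cosets: 0+H={0,7}; 1+H={1,8}; 2+H={2,9}; 3+H={3,10}; 4+H={4,11}; 5+H={5,12}; 6+H={6,13}


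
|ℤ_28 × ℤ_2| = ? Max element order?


|ℤ_28 × ℤ_2| = 28 × 2 = 56
Max element order = lcm(28,2) = 28
Cyclic? No (gcd=2)

|ℤ_28×ℤ_2| = 56, max element order = 28


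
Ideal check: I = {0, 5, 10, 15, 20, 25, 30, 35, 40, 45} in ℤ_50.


Check ideal conditions for I = {0, 5, 10, 15, 20, 25, 30, 35, 40, 45} in ℤ_50:
(1) I is an additive subgroup? Yes
(2) For r ∈ ℤ_50 and a ∈ I: r·a ∈ I? Yes

Yes, I is an ideal of ℤ_50


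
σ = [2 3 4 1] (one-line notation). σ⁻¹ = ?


To find σ⁻¹, swap domain and range:
σ(1) = 2 → σ⁻¹(2) = 1
σ(2) = 3 → σ⁻¹(3) = 2
σ(3) = 4 → σ⁻¹(4) = 3
σ(4) = 1 → σ⁻¹(1) = 4

σ⁻¹ = [4 1 2 3]


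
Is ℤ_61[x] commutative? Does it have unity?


ℤ_61 is a field (n prime), so ℤ_61[x] is a commutative integral domain with unity
Commutative: Yes
Integral domain: Yes
Has unity: Yes

ℤ_61[x]: Commutative=Yes, Unity=Yes


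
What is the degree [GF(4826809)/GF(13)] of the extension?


GF(4826809) = GF(13^6), so the extension degree is 6

[GF(4826809)/GF(13)] = 6


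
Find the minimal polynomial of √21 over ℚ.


√21 satisfies x² - 21 = 0, irreducible over ℚ since 21 is squarefree

Minimal polynomial: x² - 21


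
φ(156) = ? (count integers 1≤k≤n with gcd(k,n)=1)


Factor n: 156 = 2^2 × 3 × 13
φ(n) = n · ∏(1 - 1/p) over distinct primes p | n
φ(156) = 156 · (1 - 1/2) · (1 - 1/3) · (1 - 1/13) = 48

φ(156) = 48


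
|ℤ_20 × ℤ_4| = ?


|A × B| = |A| · |B|
|ℤ_20 × ℤ_4| = 20 × 4 = 80

|ℤ_20 × ℤ_4| = 80


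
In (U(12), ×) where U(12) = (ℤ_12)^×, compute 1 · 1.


Operation: multiplication mod 12
1 · 1 = (a × b) mod 12 with a = 1, b = 1

1 · 1 = 1


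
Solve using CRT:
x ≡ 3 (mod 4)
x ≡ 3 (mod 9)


m₁ = 4, m₂ = 9, gcd = 1, so CRT applies. M = m₁·m₂ = 36
Let M₁ = M/m₁ = 9, M₂ = M/m₂ = 4
Find y₁ ≡ M₁⁻¹ (mod m₁): 9⁻¹ ≡ 1 (mod 4)
Find y₂ ≡ M₂⁻¹ (mod m₂): 4⁻¹ ≡ 7 (mod 9)
x = a₁·M₁·y₁ + a₂·M₂·y₂ = 3·9·1 + 3·4·7 = 111
Reduce mod 36: x ≡ 3
Check: 3 mod 4 = 3 ✓, 3 mod 9 = 3 ✓

x ≡ 3 (mod 36)


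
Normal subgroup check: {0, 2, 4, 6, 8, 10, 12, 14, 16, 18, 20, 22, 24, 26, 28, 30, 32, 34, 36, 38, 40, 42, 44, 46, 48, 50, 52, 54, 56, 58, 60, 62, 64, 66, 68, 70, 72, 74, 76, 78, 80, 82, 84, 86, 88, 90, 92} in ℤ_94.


H = {0, 2, 4, 6, 8, 10, 12, 14, 16, 18, 20, 22, 24, 26, 28, 30, 32, 34, 36, 38, 40, 42, 44, 46, 48, 50, 52, 54, 56, 58, 60, 62, 64, 66, 68, 70, 72, 74, 76, 78, 80, 82, 84, 86, 88, 90, 92} in ℤ_94
ℤ_94 is abelian; every subgroup of an abelian group is normal

Yes, normal subgroup


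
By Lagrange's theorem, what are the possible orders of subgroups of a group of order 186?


Lagrange's theorem: |H| divides |G|
|G| = 186
Divisors of 186: 1, 2, 3, 6, 31, 62, 93, 186

Possible subgroup orders: {1, 2, 3, 6, 31, 62, 93, 186}


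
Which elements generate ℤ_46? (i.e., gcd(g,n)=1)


g generates ℤ_n iff gcd(g,n) = 1
Prime factors of 46: 2, 23
Generators are g ∈ {1,...,45} not divisible by any of these primes.
Generators: {1, 3, 5, 7, 9, 11, 13, 15, 17, 19, 21, 25, 27, 29, 31, 33, 35, 37, 39, 41, 43, 45}
Number of generators = φ(46) = 22

Generators of ℤ_46 = {1, 3, 5, 7, 9, 11, 13, 15, 17, 19, 21, 25, 27, 29, 31, 33, 35, 37, 39, 41, 43, 45}


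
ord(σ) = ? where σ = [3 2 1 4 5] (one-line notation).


Cycle decomposition: (1 3)
Cycle lengths: 2
Order = lcm(2) = 2

ord(σ) = 2


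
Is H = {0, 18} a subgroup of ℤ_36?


Subgroup test for H = {0, 18} in (ℤ_36, +):
(1) 0 ∈ H? Yes
(2) Closure: for all a,b ∈ H, (a+b) mod 36 ∈ H? Yes
(3) Inverses: for all a ∈ H, -a mod 36 ∈ H? Yes

Yes, H is a subgroup of ℤ_36


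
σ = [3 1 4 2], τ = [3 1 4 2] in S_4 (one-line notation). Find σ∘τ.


σ∘τ: apply τ first, then σ
1 →τ 3 →σ 4
2 →τ 1 →σ 3
3 →τ 4 →σ 2
4 →τ 2 →σ 1

σ∘τ = [4 3 2 1]


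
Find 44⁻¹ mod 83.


Use the extended Euclidean algorithm to write 1 = 44·s + 83·t; then s mod 83 is the inverse.
Euclidean algorithm:
  44 = 0·83 + 44
  83 = 1·44 + 39
  44 = 1·39 + 5
  39 = 7·5 + 4
  5 = 1·4 + 1
  4 = 4·1 + 0
gcd(44,83) = 1
Back-substitution gives: 44·(17) + 83·(-9) = 1
So 44⁻¹ ≡ 17 ≡ 17 (mod 83)
Check: 44 × 17 = 748 ≡ 1 (mod 83) ✓

44⁻¹ ≡ 17 (mod 83)


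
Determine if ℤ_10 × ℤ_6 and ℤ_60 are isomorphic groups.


Comparing ℤ_10 × ℤ_6 and ℤ_60:
gcd(10,6) = 2 ≠ 1. Max element order in ℤ_10×ℤ_6 is lcm(10,6) = 30 < 60, so it has no element of order 60

No, ℤ_10 × ℤ_6 ≇ ℤ_60


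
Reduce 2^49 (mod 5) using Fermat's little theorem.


Fermat's little theorem: if p is prime and gcd(a,p)=1, then a^(p-1) ≡ 1 (mod p)
p = 5 is prime, gcd(2,5) = 1
Reduce exponent: 49 mod 4 = 1
So 2^49 ≡ 2^1 (mod 5)
2^1 mod 5 = 2

2^49 ≡ 2 (mod 5)


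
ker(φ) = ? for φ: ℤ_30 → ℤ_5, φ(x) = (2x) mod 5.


Kernel = preimage of identity
ker(φ) = {x ∈ ℤ_30 : 2x ≡ 0 (mod 5)}. Since 5 | 30, φ is well-defined. The kernel is the cyclic subgroup ⟨5⟩ of ℤ_30 (order 6), i.e. {0, 5, 10, 15, 20, 25}

ker(φ) = {0, 5, 10, 15, 20, 25}


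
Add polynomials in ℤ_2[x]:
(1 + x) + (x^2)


Add coefficients mod 2:
x^0: 1 + 0 = 1 (mod 2)
x^1: 1 + 0 = 1 (mod 2)
x^2: 0 + 1 = 1 (mod 2)
Result: 1 + x + x^2

f + g = 1 + x + x^2


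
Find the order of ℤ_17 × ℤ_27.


|A × B| = |A| · |B|
|ℤ_17 × ℤ_27| = 17 × 27 = 459

|ℤ_17 × ℤ_27| = 459


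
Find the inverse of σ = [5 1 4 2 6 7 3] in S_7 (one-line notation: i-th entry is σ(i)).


To find σ⁻¹, swap domain and range:
σ(1) = 5 → σ⁻¹(5) = 1
σ(2) = 1 → σ⁻¹(1) = 2
σ(3) = 4 → σ⁻¹(4) = 3
σ(4) = 2 → σ⁻¹(2) = 4
σ(5) = 6 → σ⁻¹(6) = 5
σ(6) = 7 → σ⁻¹(7) = 6
σ(7) = 3 → σ⁻¹(3) = 7

σ⁻¹ = [2 4 7 3 1 5 6]


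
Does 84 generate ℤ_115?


g generates ℤ_n iff gcd(g, n) = 1
gcd(84, 115) = 1
Since gcd = 1, 84 is a generator.

Yes, 84 generates ℤ_115


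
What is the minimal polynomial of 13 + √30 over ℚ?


Let α = 13 + √30. Then α - 13 = √30, so (α - 13)² = 30, giving α² - 26α + 139 = 0. Degree 2 and α ∉ ℚ, so this is the minimal polynomial.

Minimal polynomial: x² - 26x + 139


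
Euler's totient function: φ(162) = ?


Factor n: 162 = 2 × 3^4
φ(n) = n · ∏(1 - 1/p) over distinct primes p | n
φ(162) = 162 · (1 - 1/2) · (1 - 1/3) = 54

φ(162) = 54


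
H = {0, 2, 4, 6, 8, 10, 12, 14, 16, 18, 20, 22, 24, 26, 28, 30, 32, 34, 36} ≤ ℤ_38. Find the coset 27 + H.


27 + H = {27 + h (mod 38) : h ∈ H}
27+0=27, 27+2=29, 27+4=31, 27+6=33, 27+8=35, 27+10=37, 27+12=1, 27+14=3, 27+16=5, 27+18=7, 27+20=9, 27+22=11, 27+24=13, 27+26=15, 27+28=17, 27+30=19, 27+32=21, 27+34=23, 27+36=25
27 + H = {1, 3, 5, 7, 9, 11, 13, 15, 17, 19, 21, 23, 25, 27, 29, 31, 33, 35, 37} = 1 + H

27 + H = {1, 3, 5, 7, 9, 11, 13, 15, 17, 19, 21, 23, 25, 27, 29, 31, 33, 35, 37}
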